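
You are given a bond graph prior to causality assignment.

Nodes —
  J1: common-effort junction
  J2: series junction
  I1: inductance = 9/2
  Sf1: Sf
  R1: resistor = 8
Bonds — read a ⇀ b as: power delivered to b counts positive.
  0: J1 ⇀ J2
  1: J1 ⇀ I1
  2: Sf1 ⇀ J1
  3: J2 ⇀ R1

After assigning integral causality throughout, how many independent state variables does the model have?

#2 →Sf1  (Sf1 (Sf) sets flow on bond)
#1 →I1  (I1 outputs flow p/I1)
#0 →J1  (only one effort-in slot at J1)
#3 →J2  (1-jn J2 has f-setter on 0)

1  (I1 all integral)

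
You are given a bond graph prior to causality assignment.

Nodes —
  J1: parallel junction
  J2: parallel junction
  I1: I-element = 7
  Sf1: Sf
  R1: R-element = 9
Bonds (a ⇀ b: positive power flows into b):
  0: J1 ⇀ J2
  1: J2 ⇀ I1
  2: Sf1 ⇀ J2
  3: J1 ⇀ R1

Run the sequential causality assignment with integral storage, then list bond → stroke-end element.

β0 stroke at J2
β1 stroke at I1
β2 stroke at Sf1
β3 stroke at J1

bond 2 →Sf1  (Sf1 (Sf) sets flow on bond)
bond 1 →I1  (I1 integral (f out))
bond 0 →J2  (J2 needs exactly one e-in)
bond 3 →J1  (only one effort-in slot at J1)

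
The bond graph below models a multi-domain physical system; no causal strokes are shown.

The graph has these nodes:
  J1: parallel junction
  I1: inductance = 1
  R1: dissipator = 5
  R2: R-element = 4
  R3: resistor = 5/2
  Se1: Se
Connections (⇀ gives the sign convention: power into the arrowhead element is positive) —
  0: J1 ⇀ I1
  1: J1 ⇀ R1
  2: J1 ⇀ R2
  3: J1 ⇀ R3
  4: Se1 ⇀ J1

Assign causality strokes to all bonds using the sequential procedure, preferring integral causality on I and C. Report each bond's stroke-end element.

β4 →J1  (source Se1 imposes e)
β0 →I1  (common-e at J1 fixed by 4)
β1 →R1  (J1: bond 4 brought effort, rest push out)
β2 →R2  (J1 effort already set via bond 4)
β3 →R3  (common-e at J1 fixed by 4)

β0 stroke at I1
β1 stroke at R1
β2 stroke at R2
β3 stroke at R3
β4 stroke at J1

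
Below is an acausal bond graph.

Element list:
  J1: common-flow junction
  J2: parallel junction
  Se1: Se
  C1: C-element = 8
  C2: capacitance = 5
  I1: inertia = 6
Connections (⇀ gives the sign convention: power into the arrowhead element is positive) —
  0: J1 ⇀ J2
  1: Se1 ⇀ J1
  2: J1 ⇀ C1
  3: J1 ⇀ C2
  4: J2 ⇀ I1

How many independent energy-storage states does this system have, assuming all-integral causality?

3  (C1, C2, I1 all integral)

β1 |J1  (source Se1 imposes e)
β2 |J1  (C1 outputs effort q/C1)
β3 |J1  (C2 integral (e out))
β0 |J2  (J1 needs exactly one f-in)
β4 |I1  (0-jn J2 has e-setter on 0)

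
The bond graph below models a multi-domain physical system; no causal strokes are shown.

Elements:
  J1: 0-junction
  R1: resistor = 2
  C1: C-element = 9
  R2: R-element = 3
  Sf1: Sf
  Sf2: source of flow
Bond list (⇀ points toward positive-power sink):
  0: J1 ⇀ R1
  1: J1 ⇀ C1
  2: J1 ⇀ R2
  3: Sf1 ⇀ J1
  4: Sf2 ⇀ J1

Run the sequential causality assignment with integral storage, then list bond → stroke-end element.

β3 |Sf1  (source Sf1 imposes f)
β4 |Sf2  (Sf2 fixes flow; stroke at Sf2)
β1 |J1  (C1 integral (e out))
β0 |R1  (common-e at J1 fixed by 1)
β2 |R2  (0-jn J1 has e-setter on 1)

β0 →R1
β1 →J1
β2 →R2
β3 →Sf1
β4 →Sf2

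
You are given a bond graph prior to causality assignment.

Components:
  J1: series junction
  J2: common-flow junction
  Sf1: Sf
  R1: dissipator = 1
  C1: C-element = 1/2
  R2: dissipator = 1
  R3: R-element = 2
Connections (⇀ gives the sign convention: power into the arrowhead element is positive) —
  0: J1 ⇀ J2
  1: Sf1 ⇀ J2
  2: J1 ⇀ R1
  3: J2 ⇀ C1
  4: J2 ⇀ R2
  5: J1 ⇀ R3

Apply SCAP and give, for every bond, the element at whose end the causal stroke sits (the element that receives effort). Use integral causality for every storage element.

β1 →Sf1  (Sf1: flow source, stroke at near end)
β0 →J2  (common-f at J2 fixed by 1)
β3 →J2  (common-f at J2 fixed by 1)
β4 →J2  (common-f at J2 fixed by 1)
β2 →J1  (1-jn J1 has f-setter on 0)
β5 →J1  (1-jn J1 has f-setter on 0)

b0 →J2
b1 →Sf1
b2 →J1
b3 →J2
b4 →J2
b5 →J1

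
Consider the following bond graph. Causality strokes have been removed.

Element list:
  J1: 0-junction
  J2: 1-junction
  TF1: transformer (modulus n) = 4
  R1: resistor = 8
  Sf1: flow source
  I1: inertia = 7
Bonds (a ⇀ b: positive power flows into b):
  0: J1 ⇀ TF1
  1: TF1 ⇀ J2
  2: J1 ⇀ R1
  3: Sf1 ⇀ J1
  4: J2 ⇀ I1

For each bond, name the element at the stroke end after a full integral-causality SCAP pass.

b3 →Sf1  (source Sf1 imposes f)
b4 →I1  (prefer integral on I1)
b1 →J2  (J2: bond 4 brought flow, rest push out)
b0 →TF1  (TF1: transformer flips bond 1)
b2 →J1  (closing 0-jn rule on J1)

#0 →TF1
#1 →J2
#2 →J1
#3 →Sf1
#4 →I1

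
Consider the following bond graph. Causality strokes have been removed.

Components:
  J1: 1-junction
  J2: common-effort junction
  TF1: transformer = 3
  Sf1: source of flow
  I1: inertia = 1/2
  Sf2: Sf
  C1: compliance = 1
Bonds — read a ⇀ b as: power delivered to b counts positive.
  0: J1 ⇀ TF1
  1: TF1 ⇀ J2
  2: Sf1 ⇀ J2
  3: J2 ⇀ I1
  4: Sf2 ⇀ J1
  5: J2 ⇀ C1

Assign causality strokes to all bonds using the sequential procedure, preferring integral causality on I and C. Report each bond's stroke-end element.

bond 2 →Sf1  (Sf1 (Sf) sets flow on bond)
bond 4 →Sf2  (source Sf2 imposes f)
bond 0 →J1  (J1: bond 4 brought flow, rest push out)
bond 1 →TF1  (through TF1, causality passes straight; one stroke at TF1)
bond 3 →I1  (I1 outputs flow p/I1)
bond 5 →J2  (only one effort-in slot at J2)

bond 0 stroke→J1
bond 1 stroke→TF1
bond 2 stroke→Sf1
bond 3 stroke→I1
bond 4 stroke→Sf2
bond 5 stroke→J2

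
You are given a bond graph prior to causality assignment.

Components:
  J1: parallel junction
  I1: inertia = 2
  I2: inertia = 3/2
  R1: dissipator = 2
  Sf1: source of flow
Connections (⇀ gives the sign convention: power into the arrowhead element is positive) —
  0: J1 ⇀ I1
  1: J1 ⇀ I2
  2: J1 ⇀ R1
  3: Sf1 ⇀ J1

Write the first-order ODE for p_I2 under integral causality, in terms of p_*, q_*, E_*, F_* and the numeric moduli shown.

β3 |Sf1  (Sf1 (Sf) sets flow on bond)
β0 |I1  (I1 integral (f out))
β1 |I2  (prefer integral on I2)
β2 |J1  (J1 needs exactly one e-in)

dp_I2/dt = 2*F_Sf1 - p_I1 - 4*p_I2/3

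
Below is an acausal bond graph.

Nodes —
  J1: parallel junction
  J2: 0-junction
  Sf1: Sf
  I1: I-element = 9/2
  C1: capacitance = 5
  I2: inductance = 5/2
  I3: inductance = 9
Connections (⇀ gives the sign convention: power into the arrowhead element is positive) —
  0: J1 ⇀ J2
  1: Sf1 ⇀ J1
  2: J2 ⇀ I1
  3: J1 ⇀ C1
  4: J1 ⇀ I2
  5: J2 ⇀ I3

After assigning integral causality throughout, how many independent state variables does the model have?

β1 |Sf1  (source Sf1 imposes f)
β2 |I1  (I1 outputs flow p/I1)
β3 |J1  (C1 outputs effort q/C1)
β0 |J2  (J1: bond 3 brought effort, rest push out)
β4 |I2  (J1 effort already set via bond 3)
β5 |I3  (0-jn J2 has e-setter on 0)

4  (C1, I1, I2, I3 all integral)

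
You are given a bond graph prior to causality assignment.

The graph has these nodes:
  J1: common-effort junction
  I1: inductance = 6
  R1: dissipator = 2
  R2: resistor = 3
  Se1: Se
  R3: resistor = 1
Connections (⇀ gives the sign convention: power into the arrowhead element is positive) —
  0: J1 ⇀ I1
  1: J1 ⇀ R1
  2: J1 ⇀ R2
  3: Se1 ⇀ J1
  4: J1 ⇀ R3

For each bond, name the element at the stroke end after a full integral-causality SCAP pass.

b0 stroke at I1
b1 stroke at R1
b2 stroke at R2
b3 stroke at J1
b4 stroke at R3

b3 stroke→J1  (Se1 (Se) sets effort on bond)
b0 stroke→I1  (0-jn J1 has e-setter on 3)
b1 stroke→R1  (common-e at J1 fixed by 3)
b2 stroke→R2  (0-jn J1 has e-setter on 3)
b4 stroke→R3  (J1: bond 3 brought effort, rest push out)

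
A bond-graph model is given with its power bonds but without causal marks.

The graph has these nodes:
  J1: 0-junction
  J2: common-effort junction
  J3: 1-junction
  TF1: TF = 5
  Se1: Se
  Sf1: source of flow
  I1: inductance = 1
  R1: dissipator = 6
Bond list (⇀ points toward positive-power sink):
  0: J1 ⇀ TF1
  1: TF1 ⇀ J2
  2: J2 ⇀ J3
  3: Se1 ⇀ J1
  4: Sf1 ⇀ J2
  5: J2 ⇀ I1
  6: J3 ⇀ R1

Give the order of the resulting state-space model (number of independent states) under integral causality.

1  (I1 all integral)

b3 |J1  (Se1 (Se) sets effort on bond)
b4 |Sf1  (Sf1 fixes flow; stroke at Sf1)
b0 |TF1  (common-e at J1 fixed by 3)
b1 |J2  (TF1: transformer flips bond 0)
b2 |J3  (0-jn J2 has e-setter on 1)
b5 |I1  (J2: bond 1 brought effort, rest push out)
b6 |R1  (J3: last free bond brings flow in)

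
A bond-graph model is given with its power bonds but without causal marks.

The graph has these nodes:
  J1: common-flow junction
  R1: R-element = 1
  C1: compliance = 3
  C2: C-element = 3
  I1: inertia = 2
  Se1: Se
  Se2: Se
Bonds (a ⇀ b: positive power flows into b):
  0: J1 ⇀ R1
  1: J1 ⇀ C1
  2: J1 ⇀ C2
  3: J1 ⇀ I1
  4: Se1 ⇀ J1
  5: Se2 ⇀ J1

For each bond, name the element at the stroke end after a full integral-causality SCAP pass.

bond 0 →J1
bond 1 →J1
bond 2 →J1
bond 3 →I1
bond 4 →J1
bond 5 →J1

b4 →J1  (Se1: effort source, stroke at far end)
b5 →J1  (Se2 (Se) sets effort on bond)
b1 →J1  (C1 outputs effort q/C1)
b2 →J1  (prefer integral on C2)
b3 →I1  (I1 integral (f out))
b0 →J1  (1-jn J1 has f-setter on 3)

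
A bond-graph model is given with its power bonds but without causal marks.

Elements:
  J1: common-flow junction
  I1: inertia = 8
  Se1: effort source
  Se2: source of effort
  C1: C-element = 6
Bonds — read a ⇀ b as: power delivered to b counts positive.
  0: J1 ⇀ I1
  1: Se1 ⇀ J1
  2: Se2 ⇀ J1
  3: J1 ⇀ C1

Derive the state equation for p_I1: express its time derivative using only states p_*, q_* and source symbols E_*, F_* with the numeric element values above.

dp_I1/dt = E_Se1 + E_Se2 - q_C1/6

#1 stroke→J1  (Se1: effort source, stroke at far end)
#2 stroke→J1  (Se2 (Se) sets effort on bond)
#0 stroke→I1  (I1: I, integral causality)
#3 stroke→J1  (J1: bond 0 brought flow, rest push out)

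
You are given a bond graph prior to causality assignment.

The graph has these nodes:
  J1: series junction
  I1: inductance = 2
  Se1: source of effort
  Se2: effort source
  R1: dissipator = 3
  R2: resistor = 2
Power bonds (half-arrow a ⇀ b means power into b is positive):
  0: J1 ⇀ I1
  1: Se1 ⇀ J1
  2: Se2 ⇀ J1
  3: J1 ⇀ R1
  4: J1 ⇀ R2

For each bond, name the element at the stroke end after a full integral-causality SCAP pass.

b0 stroke at I1
b1 stroke at J1
b2 stroke at J1
b3 stroke at J1
b4 stroke at J1

β1 stroke at J1  (Se1: effort source, stroke at far end)
β2 stroke at J1  (Se2 (Se) sets effort on bond)
β0 stroke at I1  (prefer integral on I1)
β3 stroke at J1  (J1 flow already set via bond 0)
β4 stroke at J1  (common-f at J1 fixed by 0)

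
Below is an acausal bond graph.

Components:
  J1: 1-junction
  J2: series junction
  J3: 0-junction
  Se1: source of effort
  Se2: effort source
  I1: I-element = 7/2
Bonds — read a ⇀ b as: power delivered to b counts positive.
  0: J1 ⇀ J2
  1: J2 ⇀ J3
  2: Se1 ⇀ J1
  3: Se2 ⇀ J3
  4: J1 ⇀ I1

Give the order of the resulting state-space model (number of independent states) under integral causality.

bond 2 stroke at J1  (Se1 (Se) sets effort on bond)
bond 3 stroke at J3  (Se2: effort source, stroke at far end)
bond 1 stroke at J2  (J3 effort already set via bond 3)
bond 0 stroke at J1  (J2: last free bond brings flow in)
bond 4 stroke at I1  (J1: last free bond brings flow in)

1  (I1 all integral)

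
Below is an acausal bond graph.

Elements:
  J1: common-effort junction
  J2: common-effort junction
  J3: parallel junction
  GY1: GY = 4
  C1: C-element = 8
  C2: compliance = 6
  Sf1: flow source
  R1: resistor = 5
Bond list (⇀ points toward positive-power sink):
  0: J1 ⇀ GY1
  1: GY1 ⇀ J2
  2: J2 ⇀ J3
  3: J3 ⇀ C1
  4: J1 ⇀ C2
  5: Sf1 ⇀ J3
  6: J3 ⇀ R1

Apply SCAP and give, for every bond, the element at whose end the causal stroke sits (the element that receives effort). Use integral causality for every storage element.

β5 |Sf1  (Sf1: flow source, stroke at near end)
β3 |J3  (C1 outputs effort q/C1)
β2 |J2  (J3: bond 3 brought effort, rest push out)
β6 |R1  (common-e at J3 fixed by 3)
β1 |GY1  (common-e at J2 fixed by 2)
β0 |GY1  (GY1 both-in/both-out from 1)
β4 |J1  (J1 needs exactly one e-in)

bond 0 →GY1
bond 1 →GY1
bond 2 →J2
bond 3 →J3
bond 4 →J1
bond 5 →Sf1
bond 6 →R1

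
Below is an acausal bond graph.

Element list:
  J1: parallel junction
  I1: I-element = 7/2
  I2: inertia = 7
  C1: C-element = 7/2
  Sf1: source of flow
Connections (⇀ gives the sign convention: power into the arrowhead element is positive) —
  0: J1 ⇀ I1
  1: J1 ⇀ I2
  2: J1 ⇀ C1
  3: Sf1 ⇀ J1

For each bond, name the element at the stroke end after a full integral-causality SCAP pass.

bond 3 stroke at Sf1  (Sf1: flow source, stroke at near end)
bond 0 stroke at I1  (prefer integral on I1)
bond 1 stroke at I2  (I2: I, integral causality)
bond 2 stroke at J1  (J1 needs exactly one e-in)

#0 →I1
#1 →I2
#2 →J1
#3 →Sf1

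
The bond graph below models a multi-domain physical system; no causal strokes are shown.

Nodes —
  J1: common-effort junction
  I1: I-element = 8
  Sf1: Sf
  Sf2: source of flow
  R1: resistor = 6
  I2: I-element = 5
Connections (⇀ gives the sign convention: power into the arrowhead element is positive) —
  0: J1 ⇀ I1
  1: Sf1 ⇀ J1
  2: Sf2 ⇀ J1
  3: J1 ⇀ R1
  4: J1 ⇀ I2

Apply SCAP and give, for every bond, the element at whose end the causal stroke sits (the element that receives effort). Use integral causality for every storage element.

β1 |Sf1  (Sf1 fixes flow; stroke at Sf1)
β2 |Sf2  (source Sf2 imposes f)
β0 |I1  (prefer integral on I1)
β4 |I2  (I2 integral (f out))
β3 |J1  (J1: last free bond brings effort in)

b0 stroke at I1
b1 stroke at Sf1
b2 stroke at Sf2
b3 stroke at J1
b4 stroke at I2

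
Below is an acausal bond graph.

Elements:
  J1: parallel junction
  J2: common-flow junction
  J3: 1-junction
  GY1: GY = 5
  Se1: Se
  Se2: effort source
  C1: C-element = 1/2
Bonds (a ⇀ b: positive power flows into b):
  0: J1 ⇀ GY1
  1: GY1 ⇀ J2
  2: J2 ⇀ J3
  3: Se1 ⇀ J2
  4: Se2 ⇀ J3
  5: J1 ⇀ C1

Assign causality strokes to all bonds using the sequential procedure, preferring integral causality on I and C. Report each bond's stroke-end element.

#0 |GY1
#1 |GY1
#2 |J2
#3 |J2
#4 |J3
#5 |J1

b3 →J2  (Se1 fixes effort; stroke away)
b4 →J3  (Se2 (Se) sets effort on bond)
b2 →J2  (closing 1-jn rule on J3)
b1 →GY1  (only one flow-in slot at J2)
b0 →GY1  (GY1: gyrator matches bond 1)
b5 →J1  (only one effort-in slot at J1)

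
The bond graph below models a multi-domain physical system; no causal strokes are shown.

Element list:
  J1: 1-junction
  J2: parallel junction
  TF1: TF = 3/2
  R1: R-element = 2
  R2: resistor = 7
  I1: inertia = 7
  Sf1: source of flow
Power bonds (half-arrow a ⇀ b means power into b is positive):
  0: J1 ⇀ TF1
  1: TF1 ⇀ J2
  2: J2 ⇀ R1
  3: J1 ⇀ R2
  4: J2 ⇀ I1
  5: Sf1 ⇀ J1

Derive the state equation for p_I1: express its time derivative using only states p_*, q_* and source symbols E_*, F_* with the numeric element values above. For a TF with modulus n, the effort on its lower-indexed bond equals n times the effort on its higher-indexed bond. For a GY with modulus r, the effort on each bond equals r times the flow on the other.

β5 stroke at Sf1  (Sf1 (Sf) sets flow on bond)
β0 stroke at J1  (common-f at J1 fixed by 5)
β3 stroke at J1  (1-jn J1 has f-setter on 5)
β1 stroke at TF1  (TF1: transformer flips bond 0)
β4 stroke at I1  (I1: I, integral causality)
β2 stroke at J2  (closing 0-jn rule on J2)

dp_I1/dt = 3*F_Sf1 - 2*p_I1/7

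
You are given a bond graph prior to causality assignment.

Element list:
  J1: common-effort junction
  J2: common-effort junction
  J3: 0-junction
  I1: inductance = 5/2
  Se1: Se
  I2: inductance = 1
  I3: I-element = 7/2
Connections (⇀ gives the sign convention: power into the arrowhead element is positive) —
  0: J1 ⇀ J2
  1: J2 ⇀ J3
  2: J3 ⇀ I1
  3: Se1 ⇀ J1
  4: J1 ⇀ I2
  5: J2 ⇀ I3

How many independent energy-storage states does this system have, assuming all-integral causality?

3  (I1, I2, I3 all integral)

bond 3 stroke→J1  (Se1: effort source, stroke at far end)
bond 0 stroke→J2  (J1 effort already set via bond 3)
bond 4 stroke→I2  (common-e at J1 fixed by 3)
bond 1 stroke→J3  (J2: bond 0 brought effort, rest push out)
bond 5 stroke→I3  (J2: bond 0 brought effort, rest push out)
bond 2 stroke→I1  (J3: bond 1 brought effort, rest push out)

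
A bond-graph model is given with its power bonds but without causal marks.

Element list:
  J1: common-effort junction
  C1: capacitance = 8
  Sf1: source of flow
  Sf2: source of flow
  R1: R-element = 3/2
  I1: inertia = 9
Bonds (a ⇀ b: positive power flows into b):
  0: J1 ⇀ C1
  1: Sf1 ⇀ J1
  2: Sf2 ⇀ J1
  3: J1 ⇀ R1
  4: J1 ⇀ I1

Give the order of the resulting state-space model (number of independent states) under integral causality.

bond 1 stroke→Sf1  (source Sf1 imposes f)
bond 2 stroke→Sf2  (Sf2 (Sf) sets flow on bond)
bond 0 stroke→J1  (prefer integral on C1)
bond 3 stroke→R1  (J1: bond 0 brought effort, rest push out)
bond 4 stroke→I1  (0-jn J1 has e-setter on 0)

2  (C1, I1 all integral)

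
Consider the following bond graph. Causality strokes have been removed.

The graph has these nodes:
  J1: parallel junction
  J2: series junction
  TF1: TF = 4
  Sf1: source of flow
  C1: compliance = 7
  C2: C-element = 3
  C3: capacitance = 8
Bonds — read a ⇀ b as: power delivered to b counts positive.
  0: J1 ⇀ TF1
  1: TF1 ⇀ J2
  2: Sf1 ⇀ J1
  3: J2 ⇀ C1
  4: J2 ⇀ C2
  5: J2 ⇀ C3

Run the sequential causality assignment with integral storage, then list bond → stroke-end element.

b2 →Sf1  (Sf1: flow source, stroke at near end)
b0 →J1  (J1 needs exactly one e-in)
b1 →TF1  (TF TF1: opposite of bond 0)
b3 →J2  (J2: bond 1 brought flow, rest push out)
b4 →J2  (common-f at J2 fixed by 1)
b5 →J2  (1-jn J2 has f-setter on 1)

#0 stroke→J1
#1 stroke→TF1
#2 stroke→Sf1
#3 stroke→J2
#4 stroke→J2
#5 stroke→J2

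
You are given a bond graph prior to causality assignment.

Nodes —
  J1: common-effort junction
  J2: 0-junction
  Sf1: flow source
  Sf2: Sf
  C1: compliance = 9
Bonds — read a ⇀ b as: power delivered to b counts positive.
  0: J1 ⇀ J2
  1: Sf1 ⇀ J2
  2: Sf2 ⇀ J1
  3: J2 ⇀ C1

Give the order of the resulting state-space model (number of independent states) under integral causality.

1  (C1 all integral)

β1 stroke→Sf1  (Sf1: flow source, stroke at near end)
β2 stroke→Sf2  (Sf2 fixes flow; stroke at Sf2)
β0 stroke→J1  (only one effort-in slot at J1)
β3 stroke→J2  (only one effort-in slot at J2)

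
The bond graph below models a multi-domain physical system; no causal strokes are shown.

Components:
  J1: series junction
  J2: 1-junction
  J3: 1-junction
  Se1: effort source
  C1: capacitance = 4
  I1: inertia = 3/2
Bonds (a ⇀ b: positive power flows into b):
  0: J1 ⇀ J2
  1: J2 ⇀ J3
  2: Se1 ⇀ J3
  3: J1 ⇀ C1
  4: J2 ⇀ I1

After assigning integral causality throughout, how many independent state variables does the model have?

2  (C1, I1 all integral)

bond 2 →J3  (source Se1 imposes e)
bond 1 →J2  (closing 1-jn rule on J3)
bond 3 →J1  (prefer integral on C1)
bond 0 →J2  (J1 needs exactly one f-in)
bond 4 →I1  (only one flow-in slot at J2)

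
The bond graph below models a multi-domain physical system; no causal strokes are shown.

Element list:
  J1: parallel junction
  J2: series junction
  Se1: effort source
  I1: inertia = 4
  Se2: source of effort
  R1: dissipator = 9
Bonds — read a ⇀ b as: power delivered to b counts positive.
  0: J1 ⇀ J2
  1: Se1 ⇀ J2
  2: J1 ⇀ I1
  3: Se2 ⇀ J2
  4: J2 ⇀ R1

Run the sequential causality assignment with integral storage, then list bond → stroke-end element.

bond 1 →J2  (source Se1 imposes e)
bond 3 →J2  (Se2: effort source, stroke at far end)
bond 2 →I1  (I1 integral (f out))
bond 0 →J1  (only one effort-in slot at J1)
bond 4 →J2  (J2: bond 0 brought flow, rest push out)

bond 0 stroke→J1
bond 1 stroke→J2
bond 2 stroke→I1
bond 3 stroke→J2
bond 4 stroke→J2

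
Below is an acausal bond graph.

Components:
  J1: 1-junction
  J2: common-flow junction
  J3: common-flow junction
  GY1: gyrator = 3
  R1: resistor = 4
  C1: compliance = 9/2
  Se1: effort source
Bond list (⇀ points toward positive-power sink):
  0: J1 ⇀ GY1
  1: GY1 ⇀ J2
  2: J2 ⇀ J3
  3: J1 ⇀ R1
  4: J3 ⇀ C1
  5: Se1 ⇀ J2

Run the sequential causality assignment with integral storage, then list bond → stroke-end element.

β5 →J2  (Se1 fixes effort; stroke away)
β4 →J3  (C1 outputs effort q/C1)
β2 →J2  (J3 needs exactly one f-in)
β1 →GY1  (only one flow-in slot at J2)
β0 →GY1  (through GY1, causality inverts; strokes same side of GY1)
β3 →J1  (1-jn J1 has f-setter on 0)

β0 stroke→GY1
β1 stroke→GY1
β2 stroke→J2
β3 stroke→J1
β4 stroke→J3
β5 stroke→J2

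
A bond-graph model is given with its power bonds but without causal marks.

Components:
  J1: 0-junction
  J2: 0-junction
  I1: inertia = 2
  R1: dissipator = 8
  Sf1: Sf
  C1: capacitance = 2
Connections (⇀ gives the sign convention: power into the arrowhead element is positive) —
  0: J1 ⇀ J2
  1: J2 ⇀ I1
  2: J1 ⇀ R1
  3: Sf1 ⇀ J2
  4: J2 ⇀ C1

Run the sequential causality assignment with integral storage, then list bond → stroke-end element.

b0 stroke at J1
b1 stroke at I1
b2 stroke at R1
b3 stroke at Sf1
b4 stroke at J2

b3 |Sf1  (Sf1 (Sf) sets flow on bond)
b1 |I1  (prefer integral on I1)
b4 |J2  (C1: C, integral causality)
b0 |J1  (0-jn J2 has e-setter on 4)
b2 |R1  (J1: bond 0 brought effort, rest push out)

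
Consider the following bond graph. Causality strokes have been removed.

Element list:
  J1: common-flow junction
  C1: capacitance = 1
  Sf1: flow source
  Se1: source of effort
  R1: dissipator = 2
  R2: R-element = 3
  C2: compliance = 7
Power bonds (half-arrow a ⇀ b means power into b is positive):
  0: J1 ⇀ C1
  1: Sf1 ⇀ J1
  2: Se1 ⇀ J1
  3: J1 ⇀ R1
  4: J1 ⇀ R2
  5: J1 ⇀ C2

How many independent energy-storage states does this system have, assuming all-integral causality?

2  (C1, C2 all integral)

#1 stroke→Sf1  (source Sf1 imposes f)
#2 stroke→J1  (Se1 (Se) sets effort on bond)
#0 stroke→J1  (J1 flow already set via bond 1)
#3 stroke→J1  (1-jn J1 has f-setter on 1)
#4 stroke→J1  (1-jn J1 has f-setter on 1)
#5 stroke→J1  (J1: bond 1 brought flow, rest push out)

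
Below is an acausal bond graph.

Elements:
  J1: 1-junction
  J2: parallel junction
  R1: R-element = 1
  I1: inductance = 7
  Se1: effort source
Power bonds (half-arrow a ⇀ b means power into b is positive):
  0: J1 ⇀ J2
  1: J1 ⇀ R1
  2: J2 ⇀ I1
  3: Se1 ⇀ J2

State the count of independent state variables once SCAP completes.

β3 |J2  (Se1 fixes effort; stroke away)
β0 |J1  (0-jn J2 has e-setter on 3)
β2 |I1  (common-e at J2 fixed by 3)
β1 |R1  (only one flow-in slot at J1)

1  (I1 all integral)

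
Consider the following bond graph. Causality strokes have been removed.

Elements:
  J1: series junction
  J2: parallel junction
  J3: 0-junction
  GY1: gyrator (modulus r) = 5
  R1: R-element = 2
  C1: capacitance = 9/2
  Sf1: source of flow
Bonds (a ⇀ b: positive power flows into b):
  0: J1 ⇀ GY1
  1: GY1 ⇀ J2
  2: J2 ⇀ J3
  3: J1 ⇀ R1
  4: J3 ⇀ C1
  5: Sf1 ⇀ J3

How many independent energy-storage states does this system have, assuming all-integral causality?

1  (C1 all integral)

b5 |Sf1  (source Sf1 imposes f)
b4 |J3  (prefer integral on C1)
b2 |J2  (J3 effort already set via bond 4)
b1 |GY1  (0-jn J2 has e-setter on 2)
b0 |GY1  (through GY1, causality inverts; strokes same side of GY1)
b3 |J1  (common-f at J1 fixed by 0)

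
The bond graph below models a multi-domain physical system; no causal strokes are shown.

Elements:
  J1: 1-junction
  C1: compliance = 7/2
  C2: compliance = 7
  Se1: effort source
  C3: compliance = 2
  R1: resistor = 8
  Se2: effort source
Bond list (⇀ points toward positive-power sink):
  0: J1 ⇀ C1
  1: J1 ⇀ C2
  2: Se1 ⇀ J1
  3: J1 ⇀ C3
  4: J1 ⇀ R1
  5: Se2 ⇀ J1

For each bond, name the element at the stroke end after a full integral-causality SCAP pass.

#2 →J1  (Se1 (Se) sets effort on bond)
#5 →J1  (source Se2 imposes e)
#0 →J1  (C1 integral (e out))
#1 →J1  (C2 outputs effort q/C2)
#3 →J1  (C3 outputs effort q/C3)
#4 →R1  (J1: last free bond brings flow in)

β0 stroke→J1
β1 stroke→J1
β2 stroke→J1
β3 stroke→J1
β4 stroke→R1
β5 stroke→J1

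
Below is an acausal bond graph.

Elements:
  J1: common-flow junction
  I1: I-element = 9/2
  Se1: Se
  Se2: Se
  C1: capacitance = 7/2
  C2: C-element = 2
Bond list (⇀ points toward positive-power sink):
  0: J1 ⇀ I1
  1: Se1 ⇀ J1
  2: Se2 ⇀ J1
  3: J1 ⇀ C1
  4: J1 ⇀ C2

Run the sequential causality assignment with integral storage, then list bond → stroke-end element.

bond 0 |I1
bond 1 |J1
bond 2 |J1
bond 3 |J1
bond 4 |J1

bond 1 stroke at J1  (source Se1 imposes e)
bond 2 stroke at J1  (source Se2 imposes e)
bond 0 stroke at I1  (I1: I, integral causality)
bond 3 stroke at J1  (J1 flow already set via bond 0)
bond 4 stroke at J1  (J1: bond 0 brought flow, rest push out)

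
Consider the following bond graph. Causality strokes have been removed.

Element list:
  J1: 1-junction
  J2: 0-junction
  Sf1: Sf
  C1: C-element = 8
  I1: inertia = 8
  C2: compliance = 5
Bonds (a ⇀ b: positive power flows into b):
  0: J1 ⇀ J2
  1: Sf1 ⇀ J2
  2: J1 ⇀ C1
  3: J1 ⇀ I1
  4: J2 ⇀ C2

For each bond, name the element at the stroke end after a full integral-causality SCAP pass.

b0 →J1
b1 →Sf1
b2 →J1
b3 →I1
b4 →J2

#1 |Sf1  (Sf1 fixes flow; stroke at Sf1)
#2 |J1  (prefer integral on C1)
#3 |I1  (I1: I, integral causality)
#0 |J1  (common-f at J1 fixed by 3)
#4 |J2  (J2 needs exactly one e-in)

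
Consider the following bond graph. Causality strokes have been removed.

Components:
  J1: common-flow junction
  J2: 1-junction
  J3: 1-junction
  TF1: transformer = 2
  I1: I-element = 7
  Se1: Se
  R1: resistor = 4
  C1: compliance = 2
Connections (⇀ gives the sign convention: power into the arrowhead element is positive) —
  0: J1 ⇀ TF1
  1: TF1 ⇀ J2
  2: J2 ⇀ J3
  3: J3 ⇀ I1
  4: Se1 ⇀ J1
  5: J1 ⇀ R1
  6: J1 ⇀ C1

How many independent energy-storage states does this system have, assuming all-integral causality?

2  (C1, I1 all integral)

β4 stroke at J1  (source Se1 imposes e)
β3 stroke at I1  (prefer integral on I1)
β2 stroke at J3  (1-jn J3 has f-setter on 3)
β1 stroke at J2  (1-jn J2 has f-setter on 2)
β0 stroke at TF1  (TF1: transformer flips bond 1)
β5 stroke at J1  (J1 flow already set via bond 0)
β6 stroke at J1  (1-jn J1 has f-setter on 0)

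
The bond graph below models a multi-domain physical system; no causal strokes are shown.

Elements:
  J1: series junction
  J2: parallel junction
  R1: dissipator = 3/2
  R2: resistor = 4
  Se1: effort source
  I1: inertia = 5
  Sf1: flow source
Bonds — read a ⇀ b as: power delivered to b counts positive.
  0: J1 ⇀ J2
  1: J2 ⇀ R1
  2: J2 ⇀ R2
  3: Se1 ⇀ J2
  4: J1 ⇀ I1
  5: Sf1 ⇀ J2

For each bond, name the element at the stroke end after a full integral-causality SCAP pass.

β3 stroke→J2  (source Se1 imposes e)
β5 stroke→Sf1  (Sf1: flow source, stroke at near end)
β0 stroke→J1  (common-e at J2 fixed by 3)
β1 stroke→R1  (0-jn J2 has e-setter on 3)
β2 stroke→R2  (J2: bond 3 brought effort, rest push out)
β4 stroke→I1  (only one flow-in slot at J1)

β0 |J1
β1 |R1
β2 |R2
β3 |J2
β4 |I1
β5 |Sf1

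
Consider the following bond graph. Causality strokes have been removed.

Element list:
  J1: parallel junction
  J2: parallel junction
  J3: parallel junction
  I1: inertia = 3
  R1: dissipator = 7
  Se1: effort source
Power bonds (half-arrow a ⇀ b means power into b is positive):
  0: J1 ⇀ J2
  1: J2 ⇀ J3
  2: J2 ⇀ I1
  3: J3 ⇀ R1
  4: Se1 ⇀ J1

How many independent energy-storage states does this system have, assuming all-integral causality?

1  (I1 all integral)

bond 4 →J1  (source Se1 imposes e)
bond 0 →J2  (J1: bond 4 brought effort, rest push out)
bond 1 →J3  (0-jn J2 has e-setter on 0)
bond 2 →I1  (J2: bond 0 brought effort, rest push out)
bond 3 →R1  (J3: bond 1 brought effort, rest push out)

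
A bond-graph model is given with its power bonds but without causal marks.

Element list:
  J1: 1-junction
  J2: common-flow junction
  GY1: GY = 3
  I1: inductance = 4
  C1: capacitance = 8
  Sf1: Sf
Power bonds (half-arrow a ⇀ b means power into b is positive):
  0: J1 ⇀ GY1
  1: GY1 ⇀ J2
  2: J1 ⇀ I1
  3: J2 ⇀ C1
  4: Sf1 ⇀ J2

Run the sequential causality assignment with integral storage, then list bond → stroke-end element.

β0 →J1
β1 →J2
β2 →I1
β3 →J2
β4 →Sf1

b4 stroke→Sf1  (Sf1 (Sf) sets flow on bond)
b1 stroke→J2  (J2 flow already set via bond 4)
b3 stroke→J2  (J2: bond 4 brought flow, rest push out)
b0 stroke→J1  (GY GY1: same side as bond 1)
b2 stroke→I1  (only one flow-in slot at J1)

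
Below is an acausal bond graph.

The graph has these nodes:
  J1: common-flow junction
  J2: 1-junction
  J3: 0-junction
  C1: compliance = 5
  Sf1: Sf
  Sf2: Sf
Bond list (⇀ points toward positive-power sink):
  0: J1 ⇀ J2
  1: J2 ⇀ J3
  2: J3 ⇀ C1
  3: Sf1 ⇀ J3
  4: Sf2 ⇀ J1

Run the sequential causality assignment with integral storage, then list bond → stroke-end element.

bond 3 stroke→Sf1  (Sf1: flow source, stroke at near end)
bond 4 stroke→Sf2  (source Sf2 imposes f)
bond 0 stroke→J1  (common-f at J1 fixed by 4)
bond 1 stroke→J2  (1-jn J2 has f-setter on 0)
bond 2 stroke→J3  (closing 0-jn rule on J3)

bond 0 |J1
bond 1 |J2
bond 2 |J3
bond 3 |Sf1
bond 4 |Sf2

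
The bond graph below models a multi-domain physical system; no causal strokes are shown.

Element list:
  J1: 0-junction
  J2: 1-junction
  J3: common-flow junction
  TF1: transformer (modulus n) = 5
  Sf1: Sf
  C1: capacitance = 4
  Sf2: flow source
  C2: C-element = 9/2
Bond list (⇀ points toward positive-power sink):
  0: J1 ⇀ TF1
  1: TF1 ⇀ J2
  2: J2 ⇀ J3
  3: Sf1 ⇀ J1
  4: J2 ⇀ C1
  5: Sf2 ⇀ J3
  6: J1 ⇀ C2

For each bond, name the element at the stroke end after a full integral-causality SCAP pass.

b0 stroke→TF1
b1 stroke→J2
b2 stroke→J3
b3 stroke→Sf1
b4 stroke→J2
b5 stroke→Sf2
b6 stroke→J1

bond 3 stroke at Sf1  (Sf1 (Sf) sets flow on bond)
bond 5 stroke at Sf2  (source Sf2 imposes f)
bond 2 stroke at J3  (J3: bond 5 brought flow, rest push out)
bond 1 stroke at J2  (J2: bond 2 brought flow, rest push out)
bond 4 stroke at J2  (J2: bond 2 brought flow, rest push out)
bond 0 stroke at TF1  (TF TF1: opposite of bond 1)
bond 6 stroke at J1  (closing 0-jn rule on J1)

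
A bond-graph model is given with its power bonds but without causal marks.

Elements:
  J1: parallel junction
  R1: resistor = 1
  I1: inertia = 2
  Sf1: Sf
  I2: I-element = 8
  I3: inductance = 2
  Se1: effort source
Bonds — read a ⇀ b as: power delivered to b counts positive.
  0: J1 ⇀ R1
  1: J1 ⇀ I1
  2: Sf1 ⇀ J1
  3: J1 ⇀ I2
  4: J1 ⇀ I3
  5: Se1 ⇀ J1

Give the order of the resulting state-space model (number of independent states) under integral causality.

3  (I1, I2, I3 all integral)

β2 stroke→Sf1  (Sf1 fixes flow; stroke at Sf1)
β5 stroke→J1  (Se1 (Se) sets effort on bond)
β0 stroke→R1  (common-e at J1 fixed by 5)
β1 stroke→I1  (J1: bond 5 brought effort, rest push out)
β3 stroke→I2  (common-e at J1 fixed by 5)
β4 stroke→I3  (common-e at J1 fixed by 5)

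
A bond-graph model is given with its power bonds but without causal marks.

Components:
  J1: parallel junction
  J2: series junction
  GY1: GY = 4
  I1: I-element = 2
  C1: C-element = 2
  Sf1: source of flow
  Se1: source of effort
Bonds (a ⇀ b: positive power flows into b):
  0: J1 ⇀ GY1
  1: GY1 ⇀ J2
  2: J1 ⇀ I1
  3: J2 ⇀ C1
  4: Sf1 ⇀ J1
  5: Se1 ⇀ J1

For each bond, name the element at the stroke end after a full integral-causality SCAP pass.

bond 0 →GY1
bond 1 →GY1
bond 2 →I1
bond 3 →J2
bond 4 →Sf1
bond 5 →J1

#4 |Sf1  (source Sf1 imposes f)
#5 |J1  (Se1 fixes effort; stroke away)
#0 |GY1  (common-e at J1 fixed by 5)
#2 |I1  (0-jn J1 has e-setter on 5)
#1 |GY1  (GY1 both-in/both-out from 0)
#3 |J2  (J2: bond 1 brought flow, rest push out)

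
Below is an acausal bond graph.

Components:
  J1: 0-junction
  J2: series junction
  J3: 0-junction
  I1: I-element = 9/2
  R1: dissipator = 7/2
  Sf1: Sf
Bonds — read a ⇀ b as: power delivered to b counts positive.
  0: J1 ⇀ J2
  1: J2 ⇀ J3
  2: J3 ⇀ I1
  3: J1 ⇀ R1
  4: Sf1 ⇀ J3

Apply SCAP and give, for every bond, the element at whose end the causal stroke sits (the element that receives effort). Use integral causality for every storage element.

bond 0 →J2
bond 1 →J3
bond 2 →I1
bond 3 →J1
bond 4 →Sf1

#4 |Sf1  (Sf1: flow source, stroke at near end)
#2 |I1  (I1 integral (f out))
#1 |J3  (J3: last free bond brings effort in)
#0 |J2  (1-jn J2 has f-setter on 1)
#3 |J1  (J1: last free bond brings effort in)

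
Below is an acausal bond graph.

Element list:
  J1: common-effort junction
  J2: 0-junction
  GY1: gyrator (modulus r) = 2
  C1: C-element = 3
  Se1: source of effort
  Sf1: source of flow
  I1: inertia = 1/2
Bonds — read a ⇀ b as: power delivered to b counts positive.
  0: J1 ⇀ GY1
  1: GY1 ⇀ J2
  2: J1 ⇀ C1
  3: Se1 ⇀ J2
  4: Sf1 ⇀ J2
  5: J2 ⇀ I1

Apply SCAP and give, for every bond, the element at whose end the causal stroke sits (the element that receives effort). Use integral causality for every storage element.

bond 0 →GY1
bond 1 →GY1
bond 2 →J1
bond 3 →J2
bond 4 →Sf1
bond 5 →I1

β3 stroke→J2  (Se1: effort source, stroke at far end)
β4 stroke→Sf1  (Sf1: flow source, stroke at near end)
β1 stroke→GY1  (J2 effort already set via bond 3)
β5 stroke→I1  (common-e at J2 fixed by 3)
β0 stroke→GY1  (GY GY1: same side as bond 1)
β2 stroke→J1  (only one effort-in slot at J1)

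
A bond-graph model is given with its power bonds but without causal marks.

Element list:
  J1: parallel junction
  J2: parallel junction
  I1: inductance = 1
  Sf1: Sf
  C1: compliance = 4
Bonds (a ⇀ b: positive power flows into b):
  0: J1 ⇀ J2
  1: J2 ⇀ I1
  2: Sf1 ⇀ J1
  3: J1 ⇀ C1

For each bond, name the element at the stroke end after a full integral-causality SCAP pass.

#0 stroke at J2
#1 stroke at I1
#2 stroke at Sf1
#3 stroke at J1

#2 →Sf1  (Sf1 (Sf) sets flow on bond)
#1 →I1  (prefer integral on I1)
#0 →J2  (J2: last free bond brings effort in)
#3 →J1  (J1 needs exactly one e-in)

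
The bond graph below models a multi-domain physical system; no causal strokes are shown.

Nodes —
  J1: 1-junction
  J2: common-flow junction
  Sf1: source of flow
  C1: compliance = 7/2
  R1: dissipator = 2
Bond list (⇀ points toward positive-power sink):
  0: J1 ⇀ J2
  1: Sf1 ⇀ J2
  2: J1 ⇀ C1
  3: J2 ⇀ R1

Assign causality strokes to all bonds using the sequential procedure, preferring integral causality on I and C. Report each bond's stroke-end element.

bond 1 |Sf1  (Sf1: flow source, stroke at near end)
bond 0 |J2  (J2 flow already set via bond 1)
bond 3 |J2  (common-f at J2 fixed by 1)
bond 2 |J1  (1-jn J1 has f-setter on 0)

bond 0 stroke→J2
bond 1 stroke→Sf1
bond 2 stroke→J1
bond 3 stroke→J2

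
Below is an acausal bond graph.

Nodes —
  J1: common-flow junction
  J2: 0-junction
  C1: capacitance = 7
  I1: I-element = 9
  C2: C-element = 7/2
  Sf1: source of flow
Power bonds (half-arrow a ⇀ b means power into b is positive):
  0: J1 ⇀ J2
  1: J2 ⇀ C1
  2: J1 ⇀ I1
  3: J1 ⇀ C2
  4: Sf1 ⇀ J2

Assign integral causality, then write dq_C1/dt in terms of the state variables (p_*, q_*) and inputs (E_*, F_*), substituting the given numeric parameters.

dq_C1/dt = F_Sf1 + p_I1/9

β4 stroke at Sf1  (Sf1 fixes flow; stroke at Sf1)
β1 stroke at J2  (C1 integral (e out))
β0 stroke at J1  (0-jn J2 has e-setter on 1)
β2 stroke at I1  (I1 outputs flow p/I1)
β3 stroke at J1  (1-jn J1 has f-setter on 2)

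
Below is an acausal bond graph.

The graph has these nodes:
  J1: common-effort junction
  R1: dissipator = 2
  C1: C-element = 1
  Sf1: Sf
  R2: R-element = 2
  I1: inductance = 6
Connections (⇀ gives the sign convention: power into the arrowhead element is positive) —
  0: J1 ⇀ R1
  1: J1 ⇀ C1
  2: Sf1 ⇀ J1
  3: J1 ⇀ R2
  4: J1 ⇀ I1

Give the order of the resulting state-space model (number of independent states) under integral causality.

2  (C1, I1 all integral)

bond 2 →Sf1  (Sf1: flow source, stroke at near end)
bond 1 →J1  (C1 outputs effort q/C1)
bond 0 →R1  (J1: bond 1 brought effort, rest push out)
bond 3 →R2  (0-jn J1 has e-setter on 1)
bond 4 →I1  (0-jn J1 has e-setter on 1)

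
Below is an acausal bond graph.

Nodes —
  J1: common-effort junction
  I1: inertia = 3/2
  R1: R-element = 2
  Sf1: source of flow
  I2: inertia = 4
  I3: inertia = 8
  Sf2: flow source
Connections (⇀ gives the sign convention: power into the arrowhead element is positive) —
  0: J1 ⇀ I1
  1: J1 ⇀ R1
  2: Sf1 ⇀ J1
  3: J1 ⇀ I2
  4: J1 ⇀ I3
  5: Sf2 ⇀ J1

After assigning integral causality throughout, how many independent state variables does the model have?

bond 2 →Sf1  (Sf1: flow source, stroke at near end)
bond 5 →Sf2  (Sf2 fixes flow; stroke at Sf2)
bond 0 →I1  (I1 outputs flow p/I1)
bond 3 →I2  (prefer integral on I2)
bond 4 →I3  (I3 integral (f out))
bond 1 →J1  (J1 needs exactly one e-in)

3  (I1, I2, I3 all integral)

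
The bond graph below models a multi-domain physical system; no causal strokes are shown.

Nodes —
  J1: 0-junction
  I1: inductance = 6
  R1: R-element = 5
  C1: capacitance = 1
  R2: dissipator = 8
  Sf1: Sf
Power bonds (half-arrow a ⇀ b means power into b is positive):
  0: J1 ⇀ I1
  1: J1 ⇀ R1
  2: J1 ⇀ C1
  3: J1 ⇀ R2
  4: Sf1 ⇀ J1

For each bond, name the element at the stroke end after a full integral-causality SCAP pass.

#4 |Sf1  (Sf1: flow source, stroke at near end)
#0 |I1  (I1 outputs flow p/I1)
#2 |J1  (prefer integral on C1)
#1 |R1  (0-jn J1 has e-setter on 2)
#3 |R2  (J1: bond 2 brought effort, rest push out)

β0 →I1
β1 →R1
β2 →J1
β3 →R2
β4 →Sf1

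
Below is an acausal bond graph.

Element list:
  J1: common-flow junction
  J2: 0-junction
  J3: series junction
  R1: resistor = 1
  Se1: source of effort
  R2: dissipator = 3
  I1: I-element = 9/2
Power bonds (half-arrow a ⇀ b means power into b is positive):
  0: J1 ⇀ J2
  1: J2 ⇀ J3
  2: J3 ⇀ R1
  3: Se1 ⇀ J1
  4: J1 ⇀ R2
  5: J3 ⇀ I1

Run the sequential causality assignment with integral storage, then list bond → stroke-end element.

β3 |J1  (Se1: effort source, stroke at far end)
β5 |I1  (I1 integral (f out))
β1 |J3  (1-jn J3 has f-setter on 5)
β2 |J3  (common-f at J3 fixed by 5)
β0 |J2  (J2: last free bond brings effort in)
β4 |J1  (J1 flow already set via bond 0)

bond 0 stroke→J2
bond 1 stroke→J3
bond 2 stroke→J3
bond 3 stroke→J1
bond 4 stroke→J1
bond 5 stroke→I1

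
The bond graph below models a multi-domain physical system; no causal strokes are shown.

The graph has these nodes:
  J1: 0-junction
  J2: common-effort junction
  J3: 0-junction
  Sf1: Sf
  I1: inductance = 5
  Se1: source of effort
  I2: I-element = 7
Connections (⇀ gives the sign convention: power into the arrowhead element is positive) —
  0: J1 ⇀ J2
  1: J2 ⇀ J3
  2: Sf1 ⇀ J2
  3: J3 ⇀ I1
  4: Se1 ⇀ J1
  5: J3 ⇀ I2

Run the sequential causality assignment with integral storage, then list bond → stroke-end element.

#0 stroke at J2
#1 stroke at J3
#2 stroke at Sf1
#3 stroke at I1
#4 stroke at J1
#5 stroke at I2

b2 |Sf1  (Sf1 (Sf) sets flow on bond)
b4 |J1  (Se1 (Se) sets effort on bond)
b0 |J2  (J1: bond 4 brought effort, rest push out)
b1 |J3  (J2 effort already set via bond 0)
b3 |I1  (0-jn J3 has e-setter on 1)
b5 |I2  (0-jn J3 has e-setter on 1)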